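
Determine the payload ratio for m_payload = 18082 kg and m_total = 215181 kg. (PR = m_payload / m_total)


PR = 18082 / 215181 = 0.084

0.084


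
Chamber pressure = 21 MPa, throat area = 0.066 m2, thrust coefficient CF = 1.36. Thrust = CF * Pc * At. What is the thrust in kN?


F = 1.36 * 21e6 * 0.066 = 1.8850e+06 N = 1885.0 kN

1885.0 kN


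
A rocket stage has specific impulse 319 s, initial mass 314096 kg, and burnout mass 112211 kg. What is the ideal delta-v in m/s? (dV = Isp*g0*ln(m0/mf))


Ve = 319 * 9.81 = 3129.39 m/s
dV = 3129.39 * ln(314096/112211) = 3221 m/s

3221 m/s


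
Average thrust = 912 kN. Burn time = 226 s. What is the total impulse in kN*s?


It = 912 * 226 = 206112 kN*s

206112 kN*s


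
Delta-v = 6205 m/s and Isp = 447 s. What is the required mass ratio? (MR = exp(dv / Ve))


Ve = 447 * 9.81 = 4385.07 m/s
MR = exp(6205 / 4385.07) = 4.117

4.117


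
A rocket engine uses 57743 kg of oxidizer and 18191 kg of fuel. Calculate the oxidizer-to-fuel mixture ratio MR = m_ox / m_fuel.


MR = 57743 / 18191 = 3.17

3.17


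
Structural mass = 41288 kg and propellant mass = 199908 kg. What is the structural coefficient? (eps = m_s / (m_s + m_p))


eps = 41288 / (41288 + 199908) = 0.1712

0.1712


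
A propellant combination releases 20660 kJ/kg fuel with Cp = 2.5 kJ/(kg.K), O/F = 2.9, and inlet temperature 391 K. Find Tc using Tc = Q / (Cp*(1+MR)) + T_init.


Tc = 20660 / (2.5 * (1 + 2.9)) + 391 = 2510 K

2510 K


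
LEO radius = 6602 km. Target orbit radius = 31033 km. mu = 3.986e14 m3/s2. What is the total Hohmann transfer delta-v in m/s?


V1 = sqrt(mu/r1) = 7770.18 m/s
dV1 = V1*(sqrt(2*r2/(r1+r2)) - 1) = 2208.24 m/s
V2 = sqrt(mu/r2) = 3583.91 m/s
dV2 = V2*(1 - sqrt(2*r1/(r1+r2))) = 1461.09 m/s
Total dV = 3669 m/s

3669 m/s


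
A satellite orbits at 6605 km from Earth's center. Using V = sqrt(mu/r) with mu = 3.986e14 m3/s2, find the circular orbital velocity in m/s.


V = sqrt(3.986e14 / 6605000) = 7768 m/s

7768 m/s


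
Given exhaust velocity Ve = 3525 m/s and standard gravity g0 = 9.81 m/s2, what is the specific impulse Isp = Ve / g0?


Isp = Ve / g0 = 3525 / 9.81 = 359.3 s

359.3 s


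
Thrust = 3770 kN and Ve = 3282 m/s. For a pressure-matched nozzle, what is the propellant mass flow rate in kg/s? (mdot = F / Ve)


mdot = F / Ve = 3770000 / 3282 = 1148.7 kg/s

1148.7 kg/s


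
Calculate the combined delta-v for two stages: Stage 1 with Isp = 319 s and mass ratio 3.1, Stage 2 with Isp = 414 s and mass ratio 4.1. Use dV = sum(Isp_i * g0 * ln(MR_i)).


dV1 = 319 * 9.81 * ln(3.1) = 3540.6 m/s
dV2 = 414 * 9.81 * ln(4.1) = 5730.5 m/s
Total dV = 3540.6 + 5730.5 = 9271.1 m/s ~ 9271 m/s

9271 m/s


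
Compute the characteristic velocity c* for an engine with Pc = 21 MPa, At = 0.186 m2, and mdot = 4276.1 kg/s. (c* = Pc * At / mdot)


c* = 21e6 * 0.186 / 4276.1 = 913 m/s

913 m/s


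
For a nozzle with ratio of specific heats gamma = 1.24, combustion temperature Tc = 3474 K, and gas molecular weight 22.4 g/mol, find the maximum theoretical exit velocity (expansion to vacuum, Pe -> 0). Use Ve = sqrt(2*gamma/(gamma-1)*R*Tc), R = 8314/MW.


R = 8314 / 22.4 = 371.16 J/(kg.K)
Ve = sqrt(2 * 1.24 / (1.24 - 1) * 371.16 * 3474) = 3650 m/s

3650 m/s


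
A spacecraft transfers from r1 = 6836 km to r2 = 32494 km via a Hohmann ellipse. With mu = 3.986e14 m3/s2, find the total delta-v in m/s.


V1 = sqrt(mu/r1) = 7636.03 m/s
dV1 = V1*(sqrt(2*r2/(r1+r2)) - 1) = 2179.69 m/s
V2 = sqrt(mu/r2) = 3502.41 m/s
dV2 = V2*(1 - sqrt(2*r1/(r1+r2))) = 1437.41 m/s
Total dV = 3617 m/s

3617 m/s


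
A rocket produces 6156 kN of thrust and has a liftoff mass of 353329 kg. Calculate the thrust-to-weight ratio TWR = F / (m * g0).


TWR = 6156000 / (353329 * 9.81) = 1.78

1.78


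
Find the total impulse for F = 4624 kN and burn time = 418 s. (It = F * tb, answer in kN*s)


It = 4624 * 418 = 1932832 kN*s

1932832 kN*s


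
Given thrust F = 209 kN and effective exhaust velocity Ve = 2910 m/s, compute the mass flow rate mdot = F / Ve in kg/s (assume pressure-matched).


mdot = F / Ve = 209000 / 2910 = 71.8 kg/s

71.8 kg/s


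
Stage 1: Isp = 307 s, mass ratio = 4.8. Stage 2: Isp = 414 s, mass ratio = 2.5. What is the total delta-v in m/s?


dV1 = 307 * 9.81 * ln(4.8) = 4724.2 m/s
dV2 = 414 * 9.81 * ln(2.5) = 3721.4 m/s
Total dV = 4724.2 + 3721.4 = 8445.6 m/s ~ 8446 m/s

8446 m/s


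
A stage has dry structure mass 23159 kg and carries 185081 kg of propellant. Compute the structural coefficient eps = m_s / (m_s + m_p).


eps = 23159 / (23159 + 185081) = 0.1112

0.1112


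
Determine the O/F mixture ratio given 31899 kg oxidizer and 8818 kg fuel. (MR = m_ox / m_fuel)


MR = 31899 / 8818 = 3.62

3.62


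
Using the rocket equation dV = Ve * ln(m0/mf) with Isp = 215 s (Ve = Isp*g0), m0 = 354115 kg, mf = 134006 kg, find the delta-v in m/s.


Ve = 215 * 9.81 = 2109.15 m/s
dV = 2109.15 * ln(354115/134006) = 2050 m/s

2050 m/s


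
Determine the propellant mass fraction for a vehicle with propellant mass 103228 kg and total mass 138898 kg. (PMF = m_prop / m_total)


PMF = 103228 / 138898 = 0.743

0.743


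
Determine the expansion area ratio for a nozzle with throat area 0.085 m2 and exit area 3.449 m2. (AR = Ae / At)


AR = 3.449 / 0.085 = 40.6

40.6


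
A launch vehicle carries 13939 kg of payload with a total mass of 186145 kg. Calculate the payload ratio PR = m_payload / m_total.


PR = 13939 / 186145 = 0.0749

0.0749


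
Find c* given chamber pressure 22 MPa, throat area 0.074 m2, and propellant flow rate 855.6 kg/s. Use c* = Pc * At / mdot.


c* = 22e6 * 0.074 / 855.6 = 1903 m/s

1903 m/s


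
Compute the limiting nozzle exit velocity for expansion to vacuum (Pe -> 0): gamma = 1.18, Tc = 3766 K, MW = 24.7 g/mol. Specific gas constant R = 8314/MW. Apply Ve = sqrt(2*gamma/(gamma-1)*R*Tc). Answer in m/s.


R = 8314 / 24.7 = 336.6 J/(kg.K)
Ve = sqrt(2 * 1.18 / (1.18 - 1) * 336.6 * 3766) = 4077 m/s

4077 m/s


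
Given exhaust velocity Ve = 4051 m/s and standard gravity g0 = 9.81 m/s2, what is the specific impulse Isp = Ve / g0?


Isp = Ve / g0 = 4051 / 9.81 = 412.9 s

412.9 s


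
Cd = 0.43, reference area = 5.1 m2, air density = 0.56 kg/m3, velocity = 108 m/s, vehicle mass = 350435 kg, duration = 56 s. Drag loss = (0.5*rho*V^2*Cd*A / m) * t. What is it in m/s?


D = 0.5 * 0.56 * 108^2 * 0.43 * 5.1 = 7162.16 N
a = 7162.16 / 350435 = 0.0204 m/s2
dV = 0.0204 * 56 = 1.1 m/s

1.1 m/s


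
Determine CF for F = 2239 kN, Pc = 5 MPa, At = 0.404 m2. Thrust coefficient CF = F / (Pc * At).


CF = 2239000 / (5e6 * 0.404) = 1.11

1.11


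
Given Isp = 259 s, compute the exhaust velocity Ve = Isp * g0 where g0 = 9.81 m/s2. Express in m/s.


Ve = Isp * g0 = 259 * 9.81 = 2540.8 m/s

2540.8 m/s


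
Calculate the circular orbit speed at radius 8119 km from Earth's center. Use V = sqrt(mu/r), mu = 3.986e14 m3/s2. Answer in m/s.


V = sqrt(3.986e14 / 8119000) = 7007 m/s

7007 m/s


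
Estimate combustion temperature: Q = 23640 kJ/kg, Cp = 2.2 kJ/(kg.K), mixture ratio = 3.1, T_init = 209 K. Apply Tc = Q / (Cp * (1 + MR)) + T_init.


Tc = 23640 / (2.2 * (1 + 3.1)) + 209 = 2830 K

2830 K


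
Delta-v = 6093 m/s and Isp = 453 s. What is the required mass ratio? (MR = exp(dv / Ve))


Ve = 453 * 9.81 = 4443.93 m/s
MR = exp(6093 / 4443.93) = 3.94

3.94


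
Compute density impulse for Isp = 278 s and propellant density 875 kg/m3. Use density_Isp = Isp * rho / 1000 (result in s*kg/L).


rho*Isp = 278 * 875 / 1000 = 243 s*kg/L

243 s*kg/L


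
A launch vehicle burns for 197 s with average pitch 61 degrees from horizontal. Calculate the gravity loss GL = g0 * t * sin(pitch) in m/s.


GL = 9.81 * 197 * sin(61 deg) = 1690 m/s

1690 m/s


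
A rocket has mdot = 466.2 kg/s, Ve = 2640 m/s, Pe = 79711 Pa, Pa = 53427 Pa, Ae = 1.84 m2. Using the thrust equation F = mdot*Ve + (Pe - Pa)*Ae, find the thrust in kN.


F = 466.2 * 2640 + (79711 - 53427) * 1.84 = 1.2791e+06 N = 1279.1 kN

1279.1 kN


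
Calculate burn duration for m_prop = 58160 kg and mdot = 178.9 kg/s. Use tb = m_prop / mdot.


tb = 58160 / 178.9 = 325.1 s

325.1 s


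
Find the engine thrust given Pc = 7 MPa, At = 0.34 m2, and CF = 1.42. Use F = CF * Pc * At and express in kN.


F = 1.42 * 7e6 * 0.34 = 3.3796e+06 N = 3379.6 kN

3379.6 kN


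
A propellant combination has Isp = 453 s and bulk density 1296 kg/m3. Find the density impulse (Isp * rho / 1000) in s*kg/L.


rho*Isp = 453 * 1296 / 1000 = 587 s*kg/L

587 s*kg/L


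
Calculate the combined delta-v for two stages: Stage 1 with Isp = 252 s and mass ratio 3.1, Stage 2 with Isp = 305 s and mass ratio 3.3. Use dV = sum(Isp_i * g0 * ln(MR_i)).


dV1 = 252 * 9.81 * ln(3.1) = 2797.0 m/s
dV2 = 305 * 9.81 * ln(3.3) = 3572.3 m/s
Total dV = 2797.0 + 3572.3 = 6369.3 m/s ~ 6369 m/s

6369 m/s


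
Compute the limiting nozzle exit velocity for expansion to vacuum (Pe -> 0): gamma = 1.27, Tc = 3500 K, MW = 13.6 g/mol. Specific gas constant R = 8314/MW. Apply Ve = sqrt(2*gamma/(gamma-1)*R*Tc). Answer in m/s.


R = 8314 / 13.6 = 611.32 J/(kg.K)
Ve = sqrt(2 * 1.27 / (1.27 - 1) * 611.32 * 3500) = 4486 m/s

4486 m/s


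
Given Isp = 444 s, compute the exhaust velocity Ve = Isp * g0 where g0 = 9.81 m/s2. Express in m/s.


Ve = Isp * g0 = 444 * 9.81 = 4355.6 m/s

4355.6 m/s


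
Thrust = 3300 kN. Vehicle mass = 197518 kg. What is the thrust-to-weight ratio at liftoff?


TWR = 3300000 / (197518 * 9.81) = 1.7

1.7


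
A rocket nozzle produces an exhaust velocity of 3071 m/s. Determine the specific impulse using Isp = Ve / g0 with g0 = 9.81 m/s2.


Isp = Ve / g0 = 3071 / 9.81 = 313.0 s

313.0 s


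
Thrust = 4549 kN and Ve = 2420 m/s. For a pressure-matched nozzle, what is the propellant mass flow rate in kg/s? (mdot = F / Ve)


mdot = F / Ve = 4549000 / 2420 = 1879.8 kg/s

1879.8 kg/s


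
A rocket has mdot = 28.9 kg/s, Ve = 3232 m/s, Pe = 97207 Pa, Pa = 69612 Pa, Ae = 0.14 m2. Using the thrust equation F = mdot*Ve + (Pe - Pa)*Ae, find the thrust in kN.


F = 28.9 * 3232 + (97207 - 69612) * 0.14 = 97268.0 N = 97.3 kN

97.3 kN


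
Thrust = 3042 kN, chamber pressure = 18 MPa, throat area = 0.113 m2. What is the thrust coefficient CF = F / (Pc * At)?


CF = 3042000 / (18e6 * 0.113) = 1.5

1.5


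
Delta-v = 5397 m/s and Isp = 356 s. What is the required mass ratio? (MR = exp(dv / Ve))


Ve = 356 * 9.81 = 3492.36 m/s
MR = exp(5397 / 3492.36) = 4.69

4.69


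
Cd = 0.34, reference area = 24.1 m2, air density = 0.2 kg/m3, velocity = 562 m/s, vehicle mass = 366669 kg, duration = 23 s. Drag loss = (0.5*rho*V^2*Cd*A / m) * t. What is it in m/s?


D = 0.5 * 0.2 * 562^2 * 0.34 * 24.1 = 258802.57 N
a = 258802.57 / 366669 = 0.7058 m/s2
dV = 0.7058 * 23 = 16.2 m/s

16.2 m/s


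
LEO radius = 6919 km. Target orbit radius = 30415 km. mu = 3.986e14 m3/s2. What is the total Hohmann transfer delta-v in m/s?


V1 = sqrt(mu/r1) = 7590.09 m/s
dV1 = V1*(sqrt(2*r2/(r1+r2)) - 1) = 2098.34 m/s
V2 = sqrt(mu/r2) = 3620.13 m/s
dV2 = V2*(1 - sqrt(2*r1/(r1+r2))) = 1416.15 m/s
Total dV = 3514 m/s

3514 m/s


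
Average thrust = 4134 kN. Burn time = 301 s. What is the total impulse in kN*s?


It = 4134 * 301 = 1244334 kN*s

1244334 kN*s


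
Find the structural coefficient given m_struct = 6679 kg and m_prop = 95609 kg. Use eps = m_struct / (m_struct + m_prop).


eps = 6679 / (6679 + 95609) = 0.0653

0.0653


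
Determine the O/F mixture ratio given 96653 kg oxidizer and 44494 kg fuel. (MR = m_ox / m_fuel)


MR = 96653 / 44494 = 2.17

2.17


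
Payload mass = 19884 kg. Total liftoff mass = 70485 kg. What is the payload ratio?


PR = 19884 / 70485 = 0.2821

0.2821


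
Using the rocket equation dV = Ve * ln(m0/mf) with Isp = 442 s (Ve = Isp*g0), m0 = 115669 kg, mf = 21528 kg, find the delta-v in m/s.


Ve = 442 * 9.81 = 4336.02 m/s
dV = 4336.02 * ln(115669/21528) = 7290 m/s

7290 m/s


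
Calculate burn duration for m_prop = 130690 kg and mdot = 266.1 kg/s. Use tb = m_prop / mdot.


tb = 130690 / 266.1 = 491.1 s

491.1 s


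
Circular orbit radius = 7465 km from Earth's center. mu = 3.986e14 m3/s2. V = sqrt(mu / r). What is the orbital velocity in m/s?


V = sqrt(3.986e14 / 7465000) = 7307 m/s

7307 m/s


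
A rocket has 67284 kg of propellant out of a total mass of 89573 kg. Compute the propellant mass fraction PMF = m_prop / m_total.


PMF = 67284 / 89573 = 0.751

0.751


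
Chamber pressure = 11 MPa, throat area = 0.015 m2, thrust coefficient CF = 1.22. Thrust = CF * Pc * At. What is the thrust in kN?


F = 1.22 * 11e6 * 0.015 = 201300.0 N = 201.3 kN

201.3 kN


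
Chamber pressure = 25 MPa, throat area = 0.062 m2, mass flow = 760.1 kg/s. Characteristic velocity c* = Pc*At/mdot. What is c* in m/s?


c* = 25e6 * 0.062 / 760.1 = 2039 m/s

2039 m/s


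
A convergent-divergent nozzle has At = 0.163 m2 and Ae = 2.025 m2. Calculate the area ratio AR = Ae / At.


AR = 2.025 / 0.163 = 12.4

12.4


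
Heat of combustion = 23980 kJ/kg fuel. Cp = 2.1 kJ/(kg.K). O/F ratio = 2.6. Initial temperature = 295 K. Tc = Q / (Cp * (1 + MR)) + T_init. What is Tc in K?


Tc = 23980 / (2.1 * (1 + 2.6)) + 295 = 3467 K

3467 K


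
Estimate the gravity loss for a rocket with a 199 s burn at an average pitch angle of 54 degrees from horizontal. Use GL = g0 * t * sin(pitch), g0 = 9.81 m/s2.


GL = 9.81 * 199 * sin(54 deg) = 1579 m/s

1579 m/s


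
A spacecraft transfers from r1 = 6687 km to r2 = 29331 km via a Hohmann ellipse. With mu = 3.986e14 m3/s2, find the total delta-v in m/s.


V1 = sqrt(mu/r1) = 7720.63 m/s
dV1 = V1*(sqrt(2*r2/(r1+r2)) - 1) = 2132.44 m/s
V2 = sqrt(mu/r2) = 3686.42 m/s
dV2 = V2*(1 - sqrt(2*r1/(r1+r2))) = 1440.08 m/s
Total dV = 3573 m/s

3573 m/s


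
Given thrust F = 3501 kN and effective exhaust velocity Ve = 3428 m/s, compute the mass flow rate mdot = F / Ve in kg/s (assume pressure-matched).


mdot = F / Ve = 3501000 / 3428 = 1021.3 kg/s

1021.3 kg/s


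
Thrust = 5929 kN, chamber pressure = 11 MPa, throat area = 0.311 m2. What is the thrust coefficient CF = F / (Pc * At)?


CF = 5929000 / (11e6 * 0.311) = 1.73

1.73


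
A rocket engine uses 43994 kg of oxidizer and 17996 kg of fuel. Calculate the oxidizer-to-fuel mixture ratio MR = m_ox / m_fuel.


MR = 43994 / 17996 = 2.44

2.44


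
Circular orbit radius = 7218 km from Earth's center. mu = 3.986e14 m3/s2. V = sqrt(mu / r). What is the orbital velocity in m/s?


V = sqrt(3.986e14 / 7218000) = 7431 m/s

7431 m/s


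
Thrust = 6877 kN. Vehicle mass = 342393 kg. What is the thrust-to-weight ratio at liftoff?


TWR = 6877000 / (342393 * 9.81) = 2.05

2.05


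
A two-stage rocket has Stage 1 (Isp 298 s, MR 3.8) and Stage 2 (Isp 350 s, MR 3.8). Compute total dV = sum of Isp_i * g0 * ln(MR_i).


dV1 = 298 * 9.81 * ln(3.8) = 3902.7 m/s
dV2 = 350 * 9.81 * ln(3.8) = 4583.7 m/s
Total dV = 3902.7 + 4583.7 = 8486.4 m/s ~ 8486 m/s

8486 m/s


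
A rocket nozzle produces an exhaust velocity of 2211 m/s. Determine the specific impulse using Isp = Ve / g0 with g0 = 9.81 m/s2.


Isp = Ve / g0 = 2211 / 9.81 = 225.4 s

225.4 s


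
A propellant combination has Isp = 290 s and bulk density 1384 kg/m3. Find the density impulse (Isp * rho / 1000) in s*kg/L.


rho*Isp = 290 * 1384 / 1000 = 401 s*kg/L

401 s*kg/L


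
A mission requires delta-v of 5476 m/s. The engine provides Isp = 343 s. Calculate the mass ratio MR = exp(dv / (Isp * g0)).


Ve = 343 * 9.81 = 3364.83 m/s
MR = exp(5476 / 3364.83) = 5.091

5.091


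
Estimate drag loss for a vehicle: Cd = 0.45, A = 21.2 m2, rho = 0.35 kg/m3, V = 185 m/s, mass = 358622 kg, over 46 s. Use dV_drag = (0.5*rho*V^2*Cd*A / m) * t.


D = 0.5 * 0.35 * 185^2 * 0.45 * 21.2 = 57138.64 N
a = 57138.64 / 358622 = 0.1593 m/s2
dV = 0.1593 * 46 = 7.3 m/s

7.3 m/s


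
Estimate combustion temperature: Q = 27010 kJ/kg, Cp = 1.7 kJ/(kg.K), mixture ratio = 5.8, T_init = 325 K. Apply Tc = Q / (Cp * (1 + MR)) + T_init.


Tc = 27010 / (1.7 * (1 + 5.8)) + 325 = 2662 K

2662 K


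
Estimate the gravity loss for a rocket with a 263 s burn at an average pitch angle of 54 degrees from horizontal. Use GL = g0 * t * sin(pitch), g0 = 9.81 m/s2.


GL = 9.81 * 263 * sin(54 deg) = 2087 m/s

2087 m/s


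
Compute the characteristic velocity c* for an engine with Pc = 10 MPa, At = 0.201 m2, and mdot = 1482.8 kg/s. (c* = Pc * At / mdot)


c* = 10e6 * 0.201 / 1482.8 = 1356 m/s

1356 m/s


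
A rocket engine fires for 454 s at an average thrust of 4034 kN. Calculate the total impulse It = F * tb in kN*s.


It = 4034 * 454 = 1831436 kN*s

1831436 kN*s


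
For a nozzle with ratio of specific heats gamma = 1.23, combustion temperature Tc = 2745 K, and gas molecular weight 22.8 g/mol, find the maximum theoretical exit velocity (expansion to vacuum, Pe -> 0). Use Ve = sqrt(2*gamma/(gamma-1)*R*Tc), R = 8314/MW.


R = 8314 / 22.8 = 364.65 J/(kg.K)
Ve = sqrt(2 * 1.23 / (1.23 - 1) * 364.65 * 2745) = 3272 m/s

3272 m/s


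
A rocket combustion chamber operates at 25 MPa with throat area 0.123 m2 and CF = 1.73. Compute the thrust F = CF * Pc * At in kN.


F = 1.73 * 25e6 * 0.123 = 5.3198e+06 N = 5319.8 kN

5319.8 kN


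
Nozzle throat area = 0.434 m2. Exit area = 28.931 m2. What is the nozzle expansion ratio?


AR = 28.931 / 0.434 = 66.7

66.7


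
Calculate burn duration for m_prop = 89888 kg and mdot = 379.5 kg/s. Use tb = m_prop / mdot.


tb = 89888 / 379.5 = 236.9 s

236.9 s


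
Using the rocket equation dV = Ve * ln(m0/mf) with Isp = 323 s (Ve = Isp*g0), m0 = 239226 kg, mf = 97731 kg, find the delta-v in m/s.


Ve = 323 * 9.81 = 3168.63 m/s
dV = 3168.63 * ln(239226/97731) = 2837 m/s

2837 m/s


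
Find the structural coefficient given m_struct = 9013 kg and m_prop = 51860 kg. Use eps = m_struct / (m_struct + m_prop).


eps = 9013 / (9013 + 51860) = 0.1481

0.1481


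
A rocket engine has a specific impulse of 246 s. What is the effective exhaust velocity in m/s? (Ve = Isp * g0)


Ve = Isp * g0 = 246 * 9.81 = 2413.3 m/s

2413.3 m/s


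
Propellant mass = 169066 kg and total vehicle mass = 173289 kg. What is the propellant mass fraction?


PMF = 169066 / 173289 = 0.976

0.976


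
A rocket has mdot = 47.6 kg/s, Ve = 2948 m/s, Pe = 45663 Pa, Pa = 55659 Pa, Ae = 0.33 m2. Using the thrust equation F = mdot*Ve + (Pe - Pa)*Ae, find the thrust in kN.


F = 47.6 * 2948 + (45663 - 55659) * 0.33 = 137026.0 N = 137.0 kN

137.0 kN


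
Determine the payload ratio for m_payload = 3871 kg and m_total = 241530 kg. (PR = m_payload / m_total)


PR = 3871 / 241530 = 0.016

0.016


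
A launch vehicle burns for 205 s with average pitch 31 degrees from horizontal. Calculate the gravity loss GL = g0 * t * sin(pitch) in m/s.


GL = 9.81 * 205 * sin(31 deg) = 1036 m/s

1036 m/s


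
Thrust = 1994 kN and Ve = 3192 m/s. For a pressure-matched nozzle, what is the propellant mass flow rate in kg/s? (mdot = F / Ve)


mdot = F / Ve = 1994000 / 3192 = 624.7 kg/s

624.7 kg/s


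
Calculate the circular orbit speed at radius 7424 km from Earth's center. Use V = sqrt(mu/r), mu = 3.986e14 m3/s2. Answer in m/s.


V = sqrt(3.986e14 / 7424000) = 7327 m/s

7327 m/s


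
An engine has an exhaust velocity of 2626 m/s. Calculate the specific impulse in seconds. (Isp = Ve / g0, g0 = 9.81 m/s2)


Isp = Ve / g0 = 2626 / 9.81 = 267.7 s

267.7 s


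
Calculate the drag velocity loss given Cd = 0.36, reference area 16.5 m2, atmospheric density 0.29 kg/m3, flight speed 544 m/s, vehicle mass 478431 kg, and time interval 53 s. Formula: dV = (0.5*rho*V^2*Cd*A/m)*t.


D = 0.5 * 0.29 * 544^2 * 0.36 * 16.5 = 254889.68 N
a = 254889.68 / 478431 = 0.5328 m/s2
dV = 0.5328 * 53 = 28.2 m/s

28.2 m/s


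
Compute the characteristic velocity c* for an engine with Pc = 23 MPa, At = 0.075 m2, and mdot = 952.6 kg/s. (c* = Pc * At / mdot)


c* = 23e6 * 0.075 / 952.6 = 1811 m/s

1811 m/s


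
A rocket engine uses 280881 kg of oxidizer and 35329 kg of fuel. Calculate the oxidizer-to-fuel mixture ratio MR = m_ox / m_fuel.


MR = 280881 / 35329 = 7.95

7.95


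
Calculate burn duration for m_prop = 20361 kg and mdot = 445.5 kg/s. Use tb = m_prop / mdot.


tb = 20361 / 445.5 = 45.7 s

45.7 s


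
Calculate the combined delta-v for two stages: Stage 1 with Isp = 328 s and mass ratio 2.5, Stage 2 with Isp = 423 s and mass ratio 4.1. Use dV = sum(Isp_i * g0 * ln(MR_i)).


dV1 = 328 * 9.81 * ln(2.5) = 2948.3 m/s
dV2 = 423 * 9.81 * ln(4.1) = 5855.1 m/s
Total dV = 2948.3 + 5855.1 = 8803.4 m/s ~ 8803 m/s

8803 m/s


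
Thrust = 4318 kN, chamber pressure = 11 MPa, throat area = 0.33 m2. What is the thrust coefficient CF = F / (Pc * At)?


CF = 4318000 / (11e6 * 0.33) = 1.19

1.19


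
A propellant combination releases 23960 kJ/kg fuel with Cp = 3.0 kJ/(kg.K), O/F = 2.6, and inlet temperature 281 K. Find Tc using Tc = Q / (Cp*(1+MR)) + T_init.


Tc = 23960 / (3.0 * (1 + 2.6)) + 281 = 2500 K

2500 K


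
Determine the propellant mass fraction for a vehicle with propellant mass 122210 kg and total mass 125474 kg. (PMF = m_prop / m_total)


PMF = 122210 / 125474 = 0.974

0.974


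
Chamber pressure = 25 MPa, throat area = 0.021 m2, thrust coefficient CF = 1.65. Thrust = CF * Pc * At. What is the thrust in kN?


F = 1.65 * 25e6 * 0.021 = 866250.0 N = 866.2 kN

866.2 kN


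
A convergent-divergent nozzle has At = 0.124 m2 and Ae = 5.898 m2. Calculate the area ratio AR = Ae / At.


AR = 5.898 / 0.124 = 47.6

47.6


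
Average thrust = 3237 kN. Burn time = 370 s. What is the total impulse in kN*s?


It = 3237 * 370 = 1197690 kN*s

1197690 kN*s


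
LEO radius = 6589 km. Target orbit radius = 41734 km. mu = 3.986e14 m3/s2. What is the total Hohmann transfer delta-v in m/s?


V1 = sqrt(mu/r1) = 7777.84 m/s
dV1 = V1*(sqrt(2*r2/(r1+r2)) - 1) = 2444.31 m/s
V2 = sqrt(mu/r2) = 3090.46 m/s
dV2 = V2*(1 - sqrt(2*r1/(r1+r2))) = 1476.58 m/s
Total dV = 3921 m/s

3921 m/s


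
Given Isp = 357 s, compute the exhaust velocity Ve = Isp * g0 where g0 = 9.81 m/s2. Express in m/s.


Ve = Isp * g0 = 357 * 9.81 = 3502.2 m/s

3502.2 m/s


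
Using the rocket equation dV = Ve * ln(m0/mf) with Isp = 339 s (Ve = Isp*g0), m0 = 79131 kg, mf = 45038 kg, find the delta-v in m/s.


Ve = 339 * 9.81 = 3325.59 m/s
dV = 3325.59 * ln(79131/45038) = 1874 m/s

1874 m/s


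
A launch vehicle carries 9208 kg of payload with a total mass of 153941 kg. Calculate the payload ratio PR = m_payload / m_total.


PR = 9208 / 153941 = 0.0598

0.0598


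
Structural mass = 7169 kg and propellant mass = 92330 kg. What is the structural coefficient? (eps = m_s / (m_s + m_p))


eps = 7169 / (7169 + 92330) = 0.0721

0.0721


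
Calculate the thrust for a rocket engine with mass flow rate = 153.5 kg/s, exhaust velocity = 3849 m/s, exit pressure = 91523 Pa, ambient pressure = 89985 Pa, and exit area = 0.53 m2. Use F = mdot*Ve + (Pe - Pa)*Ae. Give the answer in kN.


F = 153.5 * 3849 + (91523 - 89985) * 0.53 = 591637.0 N = 591.6 kN

591.6 kN


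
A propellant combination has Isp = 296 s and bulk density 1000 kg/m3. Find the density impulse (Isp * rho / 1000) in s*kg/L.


rho*Isp = 296 * 1000 / 1000 = 296 s*kg/L

296 s*kg/L


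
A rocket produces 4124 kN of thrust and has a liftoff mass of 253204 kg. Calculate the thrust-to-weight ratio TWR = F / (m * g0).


TWR = 4124000 / (253204 * 9.81) = 1.66

1.66


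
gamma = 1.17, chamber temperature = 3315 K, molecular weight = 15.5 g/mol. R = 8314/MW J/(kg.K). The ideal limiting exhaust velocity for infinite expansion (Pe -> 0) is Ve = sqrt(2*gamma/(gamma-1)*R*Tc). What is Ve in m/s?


R = 8314 / 15.5 = 536.39 J/(kg.K)
Ve = sqrt(2 * 1.17 / (1.17 - 1) * 536.39 * 3315) = 4947 m/s

4947 m/s


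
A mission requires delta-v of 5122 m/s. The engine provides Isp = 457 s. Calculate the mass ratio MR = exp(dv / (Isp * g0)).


Ve = 457 * 9.81 = 4483.17 m/s
MR = exp(5122 / 4483.17) = 3.135

3.135


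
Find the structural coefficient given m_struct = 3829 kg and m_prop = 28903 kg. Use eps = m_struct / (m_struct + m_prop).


eps = 3829 / (3829 + 28903) = 0.117

0.117


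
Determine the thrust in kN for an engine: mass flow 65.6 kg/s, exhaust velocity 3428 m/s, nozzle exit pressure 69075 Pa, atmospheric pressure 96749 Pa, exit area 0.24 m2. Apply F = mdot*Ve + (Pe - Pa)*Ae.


F = 65.6 * 3428 + (69075 - 96749) * 0.24 = 218235.0 N = 218.2 kN

218.2 kN


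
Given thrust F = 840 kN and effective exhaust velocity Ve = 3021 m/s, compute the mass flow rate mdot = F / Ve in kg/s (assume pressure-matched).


mdot = F / Ve = 840000 / 3021 = 278.1 kg/s

278.1 kg/s


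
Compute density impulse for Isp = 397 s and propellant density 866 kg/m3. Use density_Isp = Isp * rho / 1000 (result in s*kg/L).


rho*Isp = 397 * 866 / 1000 = 344 s*kg/L

344 s*kg/L


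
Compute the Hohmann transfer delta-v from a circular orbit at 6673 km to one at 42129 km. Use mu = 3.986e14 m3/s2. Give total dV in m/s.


V1 = sqrt(mu/r1) = 7728.73 m/s
dV1 = V1*(sqrt(2*r2/(r1+r2)) - 1) = 2426.62 m/s
V2 = sqrt(mu/r2) = 3075.94 m/s
dV2 = V2*(1 - sqrt(2*r1/(r1+r2))) = 1467.39 m/s
Total dV = 3894 m/s

3894 m/s


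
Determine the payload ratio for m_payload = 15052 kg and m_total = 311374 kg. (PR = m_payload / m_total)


PR = 15052 / 311374 = 0.0483

0.0483


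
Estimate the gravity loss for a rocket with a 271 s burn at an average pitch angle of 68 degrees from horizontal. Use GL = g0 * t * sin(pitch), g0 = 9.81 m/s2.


GL = 9.81 * 271 * sin(68 deg) = 2465 m/s

2465 m/s


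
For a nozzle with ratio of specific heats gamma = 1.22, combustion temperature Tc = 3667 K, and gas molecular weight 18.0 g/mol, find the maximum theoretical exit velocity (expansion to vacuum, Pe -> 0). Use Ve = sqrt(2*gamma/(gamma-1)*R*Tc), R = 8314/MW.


R = 8314 / 18.0 = 461.89 J/(kg.K)
Ve = sqrt(2 * 1.22 / (1.22 - 1) * 461.89 * 3667) = 4334 m/s

4334 m/s


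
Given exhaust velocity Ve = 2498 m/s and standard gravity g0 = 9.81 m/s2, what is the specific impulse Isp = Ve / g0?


Isp = Ve / g0 = 2498 / 9.81 = 254.6 s

254.6 s


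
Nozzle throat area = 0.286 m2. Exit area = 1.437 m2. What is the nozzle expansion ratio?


AR = 1.437 / 0.286 = 5.0

5.0


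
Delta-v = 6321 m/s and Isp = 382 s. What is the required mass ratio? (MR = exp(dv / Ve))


Ve = 382 * 9.81 = 3747.42 m/s
MR = exp(6321 / 3747.42) = 5.402

5.402


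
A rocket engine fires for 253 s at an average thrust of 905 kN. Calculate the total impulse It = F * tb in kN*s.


It = 905 * 253 = 228965 kN*s

228965 kN*s


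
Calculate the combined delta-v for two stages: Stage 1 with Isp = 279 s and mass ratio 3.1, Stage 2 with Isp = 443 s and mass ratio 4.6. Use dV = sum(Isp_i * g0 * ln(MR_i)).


dV1 = 279 * 9.81 * ln(3.1) = 3096.6 m/s
dV2 = 443 * 9.81 * ln(4.6) = 6632.0 m/s
Total dV = 3096.6 + 6632.0 = 9728.6 m/s ~ 9729 m/s

9729 m/s


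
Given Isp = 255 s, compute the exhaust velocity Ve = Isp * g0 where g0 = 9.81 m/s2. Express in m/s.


Ve = Isp * g0 = 255 * 9.81 = 2501.6 m/s

2501.6 m/s


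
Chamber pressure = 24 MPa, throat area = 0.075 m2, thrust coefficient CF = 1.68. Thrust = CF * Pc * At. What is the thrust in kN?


F = 1.68 * 24e6 * 0.075 = 3.0240e+06 N = 3024.0 kN

3024.0 kN


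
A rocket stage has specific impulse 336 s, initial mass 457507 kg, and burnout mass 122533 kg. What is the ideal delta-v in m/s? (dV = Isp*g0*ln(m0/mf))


Ve = 336 * 9.81 = 3296.16 m/s
dV = 3296.16 * ln(457507/122533) = 4342 m/s

4342 m/s


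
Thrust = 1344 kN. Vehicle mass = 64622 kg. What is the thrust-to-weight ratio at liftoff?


TWR = 1344000 / (64622 * 9.81) = 2.12

2.12


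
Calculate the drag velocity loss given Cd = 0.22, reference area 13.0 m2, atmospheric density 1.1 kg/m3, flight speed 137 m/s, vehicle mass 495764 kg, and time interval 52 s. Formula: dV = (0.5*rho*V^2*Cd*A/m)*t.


D = 0.5 * 1.1 * 137^2 * 0.22 * 13.0 = 29523.64 N
a = 29523.64 / 495764 = 0.0596 m/s2
dV = 0.0596 * 52 = 3.1 m/s

3.1 m/s


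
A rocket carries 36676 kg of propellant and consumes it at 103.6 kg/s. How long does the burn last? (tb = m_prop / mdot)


tb = 36676 / 103.6 = 354.0 s

354.0 s


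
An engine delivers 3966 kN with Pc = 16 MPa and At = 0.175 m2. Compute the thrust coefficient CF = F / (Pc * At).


CF = 3966000 / (16e6 * 0.175) = 1.42

1.42


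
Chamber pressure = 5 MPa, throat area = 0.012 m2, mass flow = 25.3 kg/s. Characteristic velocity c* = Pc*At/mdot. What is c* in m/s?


c* = 5e6 * 0.012 / 25.3 = 2372 m/s

2372 m/s


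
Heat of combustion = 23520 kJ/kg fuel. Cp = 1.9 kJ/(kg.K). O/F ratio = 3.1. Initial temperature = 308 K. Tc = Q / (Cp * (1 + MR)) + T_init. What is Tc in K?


Tc = 23520 / (1.9 * (1 + 3.1)) + 308 = 3327 K

3327 K


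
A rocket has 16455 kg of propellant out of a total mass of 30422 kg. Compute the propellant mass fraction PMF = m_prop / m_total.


PMF = 16455 / 30422 = 0.541

0.541


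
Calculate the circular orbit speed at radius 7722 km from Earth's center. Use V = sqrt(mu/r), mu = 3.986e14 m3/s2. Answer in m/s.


V = sqrt(3.986e14 / 7722000) = 7185 m/s

7185 m/s


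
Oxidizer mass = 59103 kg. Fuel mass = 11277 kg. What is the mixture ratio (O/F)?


MR = 59103 / 11277 = 5.24

5.24


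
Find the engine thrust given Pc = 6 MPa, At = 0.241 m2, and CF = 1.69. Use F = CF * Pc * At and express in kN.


F = 1.69 * 6e6 * 0.241 = 2.4437e+06 N = 2443.7 kN

2443.7 kN


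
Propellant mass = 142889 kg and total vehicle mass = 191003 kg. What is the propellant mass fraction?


PMF = 142889 / 191003 = 0.748

0.748


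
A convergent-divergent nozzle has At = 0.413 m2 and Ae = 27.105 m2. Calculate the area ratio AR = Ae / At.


AR = 27.105 / 0.413 = 65.6

65.6


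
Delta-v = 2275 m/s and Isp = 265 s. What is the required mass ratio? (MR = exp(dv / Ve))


Ve = 265 * 9.81 = 2599.65 m/s
MR = exp(2275 / 2599.65) = 2.399

2.399


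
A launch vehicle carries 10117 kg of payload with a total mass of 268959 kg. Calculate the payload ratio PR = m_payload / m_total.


PR = 10117 / 268959 = 0.0376

0.0376


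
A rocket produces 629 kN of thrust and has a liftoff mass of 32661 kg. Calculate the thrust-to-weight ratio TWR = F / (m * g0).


TWR = 629000 / (32661 * 9.81) = 1.96

1.96


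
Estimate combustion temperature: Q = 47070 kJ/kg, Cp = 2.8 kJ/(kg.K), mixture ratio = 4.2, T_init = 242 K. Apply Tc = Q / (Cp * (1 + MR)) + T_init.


Tc = 47070 / (2.8 * (1 + 4.2)) + 242 = 3475 K

3475 K


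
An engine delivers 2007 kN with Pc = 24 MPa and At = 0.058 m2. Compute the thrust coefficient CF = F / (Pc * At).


CF = 2007000 / (24e6 * 0.058) = 1.44

1.44


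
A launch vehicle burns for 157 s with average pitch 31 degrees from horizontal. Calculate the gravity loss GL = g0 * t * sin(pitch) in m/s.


GL = 9.81 * 157 * sin(31 deg) = 793 m/s

793 m/s


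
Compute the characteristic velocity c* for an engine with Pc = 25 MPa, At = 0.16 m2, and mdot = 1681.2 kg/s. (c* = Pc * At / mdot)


c* = 25e6 * 0.16 / 1681.2 = 2379 m/s

2379 m/s


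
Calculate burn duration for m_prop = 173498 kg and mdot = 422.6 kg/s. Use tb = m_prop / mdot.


tb = 173498 / 422.6 = 410.5 s

410.5 s


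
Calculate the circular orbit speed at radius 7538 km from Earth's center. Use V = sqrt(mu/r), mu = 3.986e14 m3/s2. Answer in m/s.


V = sqrt(3.986e14 / 7538000) = 7272 m/s

7272 m/s


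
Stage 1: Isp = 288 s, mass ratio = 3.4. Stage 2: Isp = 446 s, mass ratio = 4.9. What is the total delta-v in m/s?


dV1 = 288 * 9.81 * ln(3.4) = 3457.5 m/s
dV2 = 446 * 9.81 * ln(4.9) = 6953.3 m/s
Total dV = 3457.5 + 6953.3 = 10410.8 m/s ~ 10411 m/s

10411 m/s


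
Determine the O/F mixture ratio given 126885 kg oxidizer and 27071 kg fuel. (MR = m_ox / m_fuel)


MR = 126885 / 27071 = 4.69

4.69


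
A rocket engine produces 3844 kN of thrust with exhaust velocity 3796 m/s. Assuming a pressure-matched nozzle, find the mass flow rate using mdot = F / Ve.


mdot = F / Ve = 3844000 / 3796 = 1012.6 kg/s

1012.6 kg/s


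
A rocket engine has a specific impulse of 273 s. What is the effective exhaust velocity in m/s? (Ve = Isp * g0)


Ve = Isp * g0 = 273 * 9.81 = 2678.1 m/s

2678.1 m/s


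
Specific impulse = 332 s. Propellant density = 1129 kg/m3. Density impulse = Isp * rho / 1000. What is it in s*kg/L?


rho*Isp = 332 * 1129 / 1000 = 375 s*kg/L

375 s*kg/L


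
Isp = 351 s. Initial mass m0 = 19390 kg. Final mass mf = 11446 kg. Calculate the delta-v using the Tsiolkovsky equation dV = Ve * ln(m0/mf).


Ve = 351 * 9.81 = 3443.31 m/s
dV = 3443.31 * ln(19390/11446) = 1815 m/s

1815 m/s


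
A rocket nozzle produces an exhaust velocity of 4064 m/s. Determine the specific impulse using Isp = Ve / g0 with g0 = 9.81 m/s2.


Isp = Ve / g0 = 4064 / 9.81 = 414.3 s

414.3 s


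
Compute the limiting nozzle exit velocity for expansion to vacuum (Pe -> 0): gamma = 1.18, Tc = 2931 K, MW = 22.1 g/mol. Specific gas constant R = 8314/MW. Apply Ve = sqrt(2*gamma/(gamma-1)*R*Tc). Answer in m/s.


R = 8314 / 22.1 = 376.2 J/(kg.K)
Ve = sqrt(2 * 1.18 / (1.18 - 1) * 376.2 * 2931) = 3802 m/s

3802 m/s


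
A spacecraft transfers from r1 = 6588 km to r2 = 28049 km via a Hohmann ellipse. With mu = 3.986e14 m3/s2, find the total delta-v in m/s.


V1 = sqrt(mu/r1) = 7778.43 m/s
dV1 = V1*(sqrt(2*r2/(r1+r2)) - 1) = 2120.66 m/s
V2 = sqrt(mu/r2) = 3769.73 m/s
dV2 = V2*(1 - sqrt(2*r1/(r1+r2))) = 1444.68 m/s
Total dV = 3565 m/s

3565 m/s


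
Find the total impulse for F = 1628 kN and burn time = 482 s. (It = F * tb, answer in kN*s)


It = 1628 * 482 = 784696 kN*s

784696 kN*s


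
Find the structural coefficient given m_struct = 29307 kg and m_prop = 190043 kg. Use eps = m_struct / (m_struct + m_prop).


eps = 29307 / (29307 + 190043) = 0.1336

0.1336


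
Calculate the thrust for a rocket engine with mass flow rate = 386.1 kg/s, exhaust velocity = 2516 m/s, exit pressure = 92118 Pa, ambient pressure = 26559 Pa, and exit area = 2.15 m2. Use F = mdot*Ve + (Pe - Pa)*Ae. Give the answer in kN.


F = 386.1 * 2516 + (92118 - 26559) * 2.15 = 1.1124e+06 N = 1112.4 kN

1112.4 kN


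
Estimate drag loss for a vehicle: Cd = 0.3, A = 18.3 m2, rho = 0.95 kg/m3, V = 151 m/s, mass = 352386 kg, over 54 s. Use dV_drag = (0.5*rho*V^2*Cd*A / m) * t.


D = 0.5 * 0.95 * 151^2 * 0.3 * 18.3 = 59459.31 N
a = 59459.31 / 352386 = 0.1687 m/s2
dV = 0.1687 * 54 = 9.1 m/s

9.1 m/s


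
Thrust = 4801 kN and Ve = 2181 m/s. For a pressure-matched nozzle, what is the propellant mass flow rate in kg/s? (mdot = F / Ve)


mdot = F / Ve = 4801000 / 2181 = 2201.3 kg/s

2201.3 kg/s


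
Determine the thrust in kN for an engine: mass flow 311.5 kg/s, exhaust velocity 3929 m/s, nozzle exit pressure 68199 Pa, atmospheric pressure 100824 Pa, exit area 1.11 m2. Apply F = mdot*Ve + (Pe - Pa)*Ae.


F = 311.5 * 3929 + (68199 - 100824) * 1.11 = 1.1877e+06 N = 1187.7 kN

1187.7 kN


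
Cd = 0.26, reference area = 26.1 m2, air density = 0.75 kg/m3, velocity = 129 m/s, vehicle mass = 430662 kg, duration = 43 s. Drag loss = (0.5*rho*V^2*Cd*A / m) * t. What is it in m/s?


D = 0.5 * 0.75 * 129^2 * 0.26 * 26.1 = 42347.18 N
a = 42347.18 / 430662 = 0.0983 m/s2
dV = 0.0983 * 43 = 4.2 m/s

4.2 m/s


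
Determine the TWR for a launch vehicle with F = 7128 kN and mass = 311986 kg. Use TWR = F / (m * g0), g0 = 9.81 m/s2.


TWR = 7128000 / (311986 * 9.81) = 2.33

2.33


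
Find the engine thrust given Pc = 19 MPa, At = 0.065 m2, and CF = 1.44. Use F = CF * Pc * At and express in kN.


F = 1.44 * 19e6 * 0.065 = 1.7784e+06 N = 1778.4 kN

1778.4 kN


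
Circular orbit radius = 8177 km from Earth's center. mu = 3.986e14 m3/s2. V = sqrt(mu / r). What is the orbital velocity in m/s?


V = sqrt(3.986e14 / 8177000) = 6982 m/s

6982 m/s


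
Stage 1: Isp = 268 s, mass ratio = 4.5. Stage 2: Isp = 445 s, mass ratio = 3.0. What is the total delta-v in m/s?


dV1 = 268 * 9.81 * ln(4.5) = 3954.3 m/s
dV2 = 445 * 9.81 * ln(3.0) = 4795.9 m/s
Total dV = 3954.3 + 4795.9 = 8750.2 m/s ~ 8750 m/s

8750 m/s


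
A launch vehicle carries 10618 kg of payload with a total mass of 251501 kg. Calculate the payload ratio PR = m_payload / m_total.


PR = 10618 / 251501 = 0.0422

0.0422


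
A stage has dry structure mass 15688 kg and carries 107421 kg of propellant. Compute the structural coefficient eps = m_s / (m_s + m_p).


eps = 15688 / (15688 + 107421) = 0.1274

0.1274


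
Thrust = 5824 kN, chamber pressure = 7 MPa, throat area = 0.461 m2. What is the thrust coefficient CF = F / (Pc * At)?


CF = 5824000 / (7e6 * 0.461) = 1.8

1.8


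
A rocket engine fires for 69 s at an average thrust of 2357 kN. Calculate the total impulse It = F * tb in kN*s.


It = 2357 * 69 = 162633 kN*s

162633 kN*s


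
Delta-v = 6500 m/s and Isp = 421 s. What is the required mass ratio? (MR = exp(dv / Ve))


Ve = 421 * 9.81 = 4130.01 m/s
MR = exp(6500 / 4130.01) = 4.825

4.825


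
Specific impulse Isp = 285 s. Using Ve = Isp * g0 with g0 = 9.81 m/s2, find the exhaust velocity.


Ve = Isp * g0 = 285 * 9.81 = 2795.9 m/s

2795.9 m/s


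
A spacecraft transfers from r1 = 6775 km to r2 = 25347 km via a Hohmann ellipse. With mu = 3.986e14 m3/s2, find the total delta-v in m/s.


V1 = sqrt(mu/r1) = 7670.33 m/s
dV1 = V1*(sqrt(2*r2/(r1+r2)) - 1) = 1965.54 m/s
V2 = sqrt(mu/r2) = 3965.57 m/s
dV2 = V2*(1 - sqrt(2*r1/(r1+r2))) = 1390.0 m/s
Total dV = 3356 m/s

3356 m/s


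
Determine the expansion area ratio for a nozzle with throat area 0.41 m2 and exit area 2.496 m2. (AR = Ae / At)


AR = 2.496 / 0.41 = 6.1

6.1


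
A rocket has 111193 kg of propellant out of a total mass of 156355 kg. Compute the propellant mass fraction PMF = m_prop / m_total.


PMF = 111193 / 156355 = 0.711

0.711


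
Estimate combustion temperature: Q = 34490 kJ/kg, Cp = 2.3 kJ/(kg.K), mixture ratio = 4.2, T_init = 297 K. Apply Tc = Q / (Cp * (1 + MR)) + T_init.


Tc = 34490 / (2.3 * (1 + 4.2)) + 297 = 3181 K

3181 K


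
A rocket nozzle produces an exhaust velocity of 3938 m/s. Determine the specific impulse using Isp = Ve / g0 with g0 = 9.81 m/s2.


Isp = Ve / g0 = 3938 / 9.81 = 401.4 s

401.4 s


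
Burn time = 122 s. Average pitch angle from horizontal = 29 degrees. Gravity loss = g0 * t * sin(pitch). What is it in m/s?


GL = 9.81 * 122 * sin(29 deg) = 580 m/s

580 m/s


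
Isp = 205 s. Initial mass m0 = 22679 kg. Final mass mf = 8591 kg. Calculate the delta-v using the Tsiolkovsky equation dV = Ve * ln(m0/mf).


Ve = 205 * 9.81 = 2011.05 m/s
dV = 2011.05 * ln(22679/8591) = 1952 m/s

1952 m/s


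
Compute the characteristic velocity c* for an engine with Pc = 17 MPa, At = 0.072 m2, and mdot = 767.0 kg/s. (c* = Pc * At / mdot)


c* = 17e6 * 0.072 / 767.0 = 1596 m/s

1596 m/s


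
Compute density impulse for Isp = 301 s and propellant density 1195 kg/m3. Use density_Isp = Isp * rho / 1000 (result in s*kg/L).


rho*Isp = 301 * 1195 / 1000 = 360 s*kg/L

360 s*kg/L


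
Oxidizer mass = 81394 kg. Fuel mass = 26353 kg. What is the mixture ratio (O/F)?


MR = 81394 / 26353 = 3.09

3.09


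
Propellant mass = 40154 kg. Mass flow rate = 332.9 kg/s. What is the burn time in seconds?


tb = 40154 / 332.9 = 120.6 s

120.6 s


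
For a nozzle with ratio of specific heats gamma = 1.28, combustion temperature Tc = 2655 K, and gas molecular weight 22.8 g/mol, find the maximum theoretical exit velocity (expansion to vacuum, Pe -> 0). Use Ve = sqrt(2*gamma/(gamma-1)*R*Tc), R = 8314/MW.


R = 8314 / 22.8 = 364.65 J/(kg.K)
Ve = sqrt(2 * 1.28 / (1.28 - 1) * 364.65 * 2655) = 2975 m/s

2975 m/s
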